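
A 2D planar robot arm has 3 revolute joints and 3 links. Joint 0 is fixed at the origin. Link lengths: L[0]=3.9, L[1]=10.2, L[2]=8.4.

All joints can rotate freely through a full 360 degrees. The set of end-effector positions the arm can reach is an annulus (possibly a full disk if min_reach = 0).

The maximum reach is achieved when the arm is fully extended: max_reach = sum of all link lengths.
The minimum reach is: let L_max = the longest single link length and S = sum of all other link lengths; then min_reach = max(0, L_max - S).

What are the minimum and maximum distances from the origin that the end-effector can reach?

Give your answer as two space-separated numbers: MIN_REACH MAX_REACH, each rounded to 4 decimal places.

Link lengths: [3.9, 10.2, 8.4]
max_reach = 3.9 + 10.2 + 8.4 = 22.5
L_max = max([3.9, 10.2, 8.4]) = 10.2
S (sum of others) = 22.5 - 10.2 = 12.3
min_reach = max(0, 10.2 - 12.3) = max(0, -2.1) = 0

Answer: 0.0000 22.5000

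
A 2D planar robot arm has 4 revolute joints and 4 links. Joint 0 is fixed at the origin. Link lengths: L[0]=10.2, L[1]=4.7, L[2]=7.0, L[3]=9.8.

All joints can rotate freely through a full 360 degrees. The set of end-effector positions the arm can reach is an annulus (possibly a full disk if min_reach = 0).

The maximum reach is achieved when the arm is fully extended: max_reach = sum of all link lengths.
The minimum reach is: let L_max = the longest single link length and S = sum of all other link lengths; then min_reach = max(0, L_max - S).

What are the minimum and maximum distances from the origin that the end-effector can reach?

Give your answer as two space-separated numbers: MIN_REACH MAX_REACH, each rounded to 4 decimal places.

Answer: 0.0000 31.7000

Derivation:
Link lengths: [10.2, 4.7, 7.0, 9.8]
max_reach = 10.2 + 4.7 + 7 + 9.8 = 31.7
L_max = max([10.2, 4.7, 7.0, 9.8]) = 10.2
S (sum of others) = 31.7 - 10.2 = 21.5
min_reach = max(0, 10.2 - 21.5) = max(0, -11.3) = 0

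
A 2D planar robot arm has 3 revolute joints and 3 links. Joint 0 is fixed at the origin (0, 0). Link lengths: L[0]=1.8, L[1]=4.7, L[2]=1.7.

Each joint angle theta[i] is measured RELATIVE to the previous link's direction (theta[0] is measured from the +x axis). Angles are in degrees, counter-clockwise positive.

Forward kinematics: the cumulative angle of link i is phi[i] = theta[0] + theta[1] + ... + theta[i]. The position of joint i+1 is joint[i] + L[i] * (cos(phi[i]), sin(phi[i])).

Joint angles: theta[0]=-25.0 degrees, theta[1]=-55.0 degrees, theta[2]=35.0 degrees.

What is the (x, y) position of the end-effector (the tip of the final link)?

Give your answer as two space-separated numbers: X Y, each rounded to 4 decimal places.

joint[0] = (0.0000, 0.0000)  (base)
link 0: phi[0] = -25 = -25 deg
  cos(-25 deg) = 0.9063, sin(-25 deg) = -0.4226
  joint[1] = (0.0000, 0.0000) + 1.8 * (0.9063, -0.4226) = (0.0000 + 1.6314, 0.0000 + -0.7607) = (1.6314, -0.7607)
link 1: phi[1] = -25 + -55 = -80 deg
  cos(-80 deg) = 0.1736, sin(-80 deg) = -0.9848
  joint[2] = (1.6314, -0.7607) + 4.7 * (0.1736, -0.9848) = (1.6314 + 0.8161, -0.7607 + -4.6286) = (2.4475, -5.3893)
link 2: phi[2] = -25 + -55 + 35 = -45 deg
  cos(-45 deg) = 0.7071, sin(-45 deg) = -0.7071
  joint[3] = (2.4475, -5.3893) + 1.7 * (0.7071, -0.7071) = (2.4475 + 1.2021, -5.3893 + -1.2021) = (3.6496, -6.5914)
End effector: (3.6496, -6.5914)

Answer: 3.6496 -6.5914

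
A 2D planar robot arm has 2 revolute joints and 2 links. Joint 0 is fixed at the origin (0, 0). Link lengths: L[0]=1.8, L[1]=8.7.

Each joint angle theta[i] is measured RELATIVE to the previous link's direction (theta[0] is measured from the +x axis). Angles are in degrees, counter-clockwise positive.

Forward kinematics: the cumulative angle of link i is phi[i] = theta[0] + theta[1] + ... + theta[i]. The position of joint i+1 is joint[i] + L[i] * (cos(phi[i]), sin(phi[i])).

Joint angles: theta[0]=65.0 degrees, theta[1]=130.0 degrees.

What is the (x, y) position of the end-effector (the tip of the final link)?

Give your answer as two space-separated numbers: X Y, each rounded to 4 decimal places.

Answer: -7.6428 -0.6204

Derivation:
joint[0] = (0.0000, 0.0000)  (base)
link 0: phi[0] = 65 = 65 deg
  cos(65 deg) = 0.4226, sin(65 deg) = 0.9063
  joint[1] = (0.0000, 0.0000) + 1.8 * (0.4226, 0.9063) = (0.0000 + 0.7607, 0.0000 + 1.6314) = (0.7607, 1.6314)
link 1: phi[1] = 65 + 130 = 195 deg
  cos(195 deg) = -0.9659, sin(195 deg) = -0.2588
  joint[2] = (0.7607, 1.6314) + 8.7 * (-0.9659, -0.2588) = (0.7607 + -8.4036, 1.6314 + -2.2517) = (-7.6428, -0.6204)
End effector: (-7.6428, -0.6204)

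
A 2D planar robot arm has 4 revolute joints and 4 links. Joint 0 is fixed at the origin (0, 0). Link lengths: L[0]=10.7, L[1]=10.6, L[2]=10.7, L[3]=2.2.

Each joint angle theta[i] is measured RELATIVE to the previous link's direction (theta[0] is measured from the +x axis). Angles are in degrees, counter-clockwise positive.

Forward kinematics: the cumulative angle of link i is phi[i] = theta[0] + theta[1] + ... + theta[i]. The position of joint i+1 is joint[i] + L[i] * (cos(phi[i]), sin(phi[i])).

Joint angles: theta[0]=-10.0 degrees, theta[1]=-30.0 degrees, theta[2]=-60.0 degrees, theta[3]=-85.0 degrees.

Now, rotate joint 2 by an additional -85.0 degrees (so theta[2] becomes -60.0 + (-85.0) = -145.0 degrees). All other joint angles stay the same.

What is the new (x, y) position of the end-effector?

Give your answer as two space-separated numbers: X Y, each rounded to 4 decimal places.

joint[0] = (0.0000, 0.0000)  (base)
link 0: phi[0] = -10 = -10 deg
  cos(-10 deg) = 0.9848, sin(-10 deg) = -0.1736
  joint[1] = (0.0000, 0.0000) + 10.7 * (0.9848, -0.1736) = (0.0000 + 10.5374, 0.0000 + -1.8580) = (10.5374, -1.8580)
link 1: phi[1] = -10 + -30 = -40 deg
  cos(-40 deg) = 0.7660, sin(-40 deg) = -0.6428
  joint[2] = (10.5374, -1.8580) + 10.6 * (0.7660, -0.6428) = (10.5374 + 8.1201, -1.8580 + -6.8135) = (18.6575, -8.6716)
link 2: phi[2] = -10 + -30 + -145 = -185 deg
  cos(-185 deg) = -0.9962, sin(-185 deg) = 0.0872
  joint[3] = (18.6575, -8.6716) + 10.7 * (-0.9962, 0.0872) = (18.6575 + -10.6593, -8.6716 + 0.9326) = (7.9982, -7.7390)
link 3: phi[3] = -10 + -30 + -145 + -85 = -270 deg
  cos(-270 deg) = -0.0000, sin(-270 deg) = 1.0000
  joint[4] = (7.9982, -7.7390) + 2.2 * (-0.0000, 1.0000) = (7.9982 + -0.0000, -7.7390 + 2.2000) = (7.9982, -5.5390)
End effector: (7.9982, -5.5390)

Answer: 7.9982 -5.5390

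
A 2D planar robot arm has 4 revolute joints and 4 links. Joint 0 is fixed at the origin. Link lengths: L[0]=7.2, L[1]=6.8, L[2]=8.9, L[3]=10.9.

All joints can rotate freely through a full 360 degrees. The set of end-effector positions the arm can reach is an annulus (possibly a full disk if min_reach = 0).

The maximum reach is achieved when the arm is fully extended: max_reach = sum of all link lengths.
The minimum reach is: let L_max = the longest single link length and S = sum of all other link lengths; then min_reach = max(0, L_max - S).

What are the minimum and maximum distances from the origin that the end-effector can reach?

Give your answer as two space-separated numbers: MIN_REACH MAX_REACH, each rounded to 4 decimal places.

Answer: 0.0000 33.8000

Derivation:
Link lengths: [7.2, 6.8, 8.9, 10.9]
max_reach = 7.2 + 6.8 + 8.9 + 10.9 = 33.8
L_max = max([7.2, 6.8, 8.9, 10.9]) = 10.9
S (sum of others) = 33.8 - 10.9 = 22.9
min_reach = max(0, 10.9 - 22.9) = max(0, -12) = 0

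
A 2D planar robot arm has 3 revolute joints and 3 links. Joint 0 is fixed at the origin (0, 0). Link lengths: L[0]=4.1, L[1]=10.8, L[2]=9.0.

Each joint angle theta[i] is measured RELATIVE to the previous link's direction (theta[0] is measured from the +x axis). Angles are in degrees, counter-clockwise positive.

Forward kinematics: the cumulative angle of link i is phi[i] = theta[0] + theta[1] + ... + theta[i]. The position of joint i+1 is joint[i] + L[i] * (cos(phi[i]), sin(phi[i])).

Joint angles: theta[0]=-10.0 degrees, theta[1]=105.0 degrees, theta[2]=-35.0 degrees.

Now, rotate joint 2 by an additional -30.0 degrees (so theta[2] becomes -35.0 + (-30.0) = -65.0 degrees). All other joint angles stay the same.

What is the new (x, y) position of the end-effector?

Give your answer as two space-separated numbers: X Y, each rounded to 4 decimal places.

Answer: 10.8907 14.5469

Derivation:
joint[0] = (0.0000, 0.0000)  (base)
link 0: phi[0] = -10 = -10 deg
  cos(-10 deg) = 0.9848, sin(-10 deg) = -0.1736
  joint[1] = (0.0000, 0.0000) + 4.1 * (0.9848, -0.1736) = (0.0000 + 4.0377, 0.0000 + -0.7120) = (4.0377, -0.7120)
link 1: phi[1] = -10 + 105 = 95 deg
  cos(95 deg) = -0.0872, sin(95 deg) = 0.9962
  joint[2] = (4.0377, -0.7120) + 10.8 * (-0.0872, 0.9962) = (4.0377 + -0.9413, -0.7120 + 10.7589) = (3.0964, 10.0469)
link 2: phi[2] = -10 + 105 + -65 = 30 deg
  cos(30 deg) = 0.8660, sin(30 deg) = 0.5000
  joint[3] = (3.0964, 10.0469) + 9 * (0.8660, 0.5000) = (3.0964 + 7.7942, 10.0469 + 4.5000) = (10.8907, 14.5469)
End effector: (10.8907, 14.5469)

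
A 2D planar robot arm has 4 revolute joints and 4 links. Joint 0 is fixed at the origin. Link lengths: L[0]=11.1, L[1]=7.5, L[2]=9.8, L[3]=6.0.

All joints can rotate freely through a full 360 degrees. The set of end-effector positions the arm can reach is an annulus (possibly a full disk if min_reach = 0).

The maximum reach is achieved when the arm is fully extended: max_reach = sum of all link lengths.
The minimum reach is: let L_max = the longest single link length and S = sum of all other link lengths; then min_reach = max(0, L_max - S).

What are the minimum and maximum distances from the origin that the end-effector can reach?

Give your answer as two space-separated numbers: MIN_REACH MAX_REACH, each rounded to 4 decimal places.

Link lengths: [11.1, 7.5, 9.8, 6.0]
max_reach = 11.1 + 7.5 + 9.8 + 6 = 34.4
L_max = max([11.1, 7.5, 9.8, 6.0]) = 11.1
S (sum of others) = 34.4 - 11.1 = 23.3
min_reach = max(0, 11.1 - 23.3) = max(0, -12.2) = 0

Answer: 0.0000 34.4000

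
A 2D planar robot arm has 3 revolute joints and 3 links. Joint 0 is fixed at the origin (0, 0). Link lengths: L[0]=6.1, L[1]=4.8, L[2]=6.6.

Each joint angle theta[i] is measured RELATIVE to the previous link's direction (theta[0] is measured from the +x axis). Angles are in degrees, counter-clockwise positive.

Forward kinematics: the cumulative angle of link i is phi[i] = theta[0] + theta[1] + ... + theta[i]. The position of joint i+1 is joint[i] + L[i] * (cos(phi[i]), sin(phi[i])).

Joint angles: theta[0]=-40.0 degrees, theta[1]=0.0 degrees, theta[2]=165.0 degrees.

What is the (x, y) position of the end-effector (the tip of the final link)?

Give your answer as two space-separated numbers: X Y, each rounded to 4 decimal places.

joint[0] = (0.0000, 0.0000)  (base)
link 0: phi[0] = -40 = -40 deg
  cos(-40 deg) = 0.7660, sin(-40 deg) = -0.6428
  joint[1] = (0.0000, 0.0000) + 6.1 * (0.7660, -0.6428) = (0.0000 + 4.6729, 0.0000 + -3.9210) = (4.6729, -3.9210)
link 1: phi[1] = -40 + 0 = -40 deg
  cos(-40 deg) = 0.7660, sin(-40 deg) = -0.6428
  joint[2] = (4.6729, -3.9210) + 4.8 * (0.7660, -0.6428) = (4.6729 + 3.6770, -3.9210 + -3.0854) = (8.3499, -7.0064)
link 2: phi[2] = -40 + 0 + 165 = 125 deg
  cos(125 deg) = -0.5736, sin(125 deg) = 0.8192
  joint[3] = (8.3499, -7.0064) + 6.6 * (-0.5736, 0.8192) = (8.3499 + -3.7856, -7.0064 + 5.4064) = (4.5643, -1.6000)
End effector: (4.5643, -1.6000)

Answer: 4.5643 -1.6000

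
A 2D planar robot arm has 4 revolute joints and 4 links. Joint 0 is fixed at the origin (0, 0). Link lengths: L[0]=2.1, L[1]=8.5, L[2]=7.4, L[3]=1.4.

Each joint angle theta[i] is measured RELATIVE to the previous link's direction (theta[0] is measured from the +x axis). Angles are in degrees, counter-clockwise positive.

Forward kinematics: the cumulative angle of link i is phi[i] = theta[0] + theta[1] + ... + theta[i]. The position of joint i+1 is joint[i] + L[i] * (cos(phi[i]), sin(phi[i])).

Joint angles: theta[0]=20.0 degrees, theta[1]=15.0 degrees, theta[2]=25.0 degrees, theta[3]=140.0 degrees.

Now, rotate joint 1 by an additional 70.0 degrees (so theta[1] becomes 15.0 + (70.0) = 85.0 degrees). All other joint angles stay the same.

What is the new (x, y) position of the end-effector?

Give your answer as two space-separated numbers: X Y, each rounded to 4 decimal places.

joint[0] = (0.0000, 0.0000)  (base)
link 0: phi[0] = 20 = 20 deg
  cos(20 deg) = 0.9397, sin(20 deg) = 0.3420
  joint[1] = (0.0000, 0.0000) + 2.1 * (0.9397, 0.3420) = (0.0000 + 1.9734, 0.0000 + 0.7182) = (1.9734, 0.7182)
link 1: phi[1] = 20 + 85 = 105 deg
  cos(105 deg) = -0.2588, sin(105 deg) = 0.9659
  joint[2] = (1.9734, 0.7182) + 8.5 * (-0.2588, 0.9659) = (1.9734 + -2.2000, 0.7182 + 8.2104) = (-0.2266, 8.9286)
link 2: phi[2] = 20 + 85 + 25 = 130 deg
  cos(130 deg) = -0.6428, sin(130 deg) = 0.7660
  joint[3] = (-0.2266, 8.9286) + 7.4 * (-0.6428, 0.7660) = (-0.2266 + -4.7566, 8.9286 + 5.6687) = (-4.9832, 14.5973)
link 3: phi[3] = 20 + 85 + 25 + 140 = 270 deg
  cos(270 deg) = -0.0000, sin(270 deg) = -1.0000
  joint[4] = (-4.9832, 14.5973) + 1.4 * (-0.0000, -1.0000) = (-4.9832 + -0.0000, 14.5973 + -1.4000) = (-4.9832, 13.1973)
End effector: (-4.9832, 13.1973)

Answer: -4.9832 13.1973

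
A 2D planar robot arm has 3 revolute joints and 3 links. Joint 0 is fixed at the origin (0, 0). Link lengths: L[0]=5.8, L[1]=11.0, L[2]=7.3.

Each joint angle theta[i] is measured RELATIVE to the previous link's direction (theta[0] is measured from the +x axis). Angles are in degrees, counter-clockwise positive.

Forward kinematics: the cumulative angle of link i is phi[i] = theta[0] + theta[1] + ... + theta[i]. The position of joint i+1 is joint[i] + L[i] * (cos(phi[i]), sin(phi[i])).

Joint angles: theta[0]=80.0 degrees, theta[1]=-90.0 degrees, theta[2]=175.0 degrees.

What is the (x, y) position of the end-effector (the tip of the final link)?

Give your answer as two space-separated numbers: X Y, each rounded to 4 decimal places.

Answer: 4.7888 5.6911

Derivation:
joint[0] = (0.0000, 0.0000)  (base)
link 0: phi[0] = 80 = 80 deg
  cos(80 deg) = 0.1736, sin(80 deg) = 0.9848
  joint[1] = (0.0000, 0.0000) + 5.8 * (0.1736, 0.9848) = (0.0000 + 1.0072, 0.0000 + 5.7119) = (1.0072, 5.7119)
link 1: phi[1] = 80 + -90 = -10 deg
  cos(-10 deg) = 0.9848, sin(-10 deg) = -0.1736
  joint[2] = (1.0072, 5.7119) + 11 * (0.9848, -0.1736) = (1.0072 + 10.8329, 5.7119 + -1.9101) = (11.8400, 3.8018)
link 2: phi[2] = 80 + -90 + 175 = 165 deg
  cos(165 deg) = -0.9659, sin(165 deg) = 0.2588
  joint[3] = (11.8400, 3.8018) + 7.3 * (-0.9659, 0.2588) = (11.8400 + -7.0513, 3.8018 + 1.8894) = (4.7888, 5.6911)
End effector: (4.7888, 5.6911)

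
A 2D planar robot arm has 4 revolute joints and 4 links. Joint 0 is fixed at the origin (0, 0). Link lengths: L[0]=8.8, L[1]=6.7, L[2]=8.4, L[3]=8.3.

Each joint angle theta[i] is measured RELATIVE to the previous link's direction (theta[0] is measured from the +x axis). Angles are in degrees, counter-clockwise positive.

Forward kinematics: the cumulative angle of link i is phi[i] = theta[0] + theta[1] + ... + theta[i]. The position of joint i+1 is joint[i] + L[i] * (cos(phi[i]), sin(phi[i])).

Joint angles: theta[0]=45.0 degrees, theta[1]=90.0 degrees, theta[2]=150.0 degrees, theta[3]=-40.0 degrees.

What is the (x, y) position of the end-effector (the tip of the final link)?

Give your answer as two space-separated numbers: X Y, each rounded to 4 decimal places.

Answer: 0.1513 -4.6760

Derivation:
joint[0] = (0.0000, 0.0000)  (base)
link 0: phi[0] = 45 = 45 deg
  cos(45 deg) = 0.7071, sin(45 deg) = 0.7071
  joint[1] = (0.0000, 0.0000) + 8.8 * (0.7071, 0.7071) = (0.0000 + 6.2225, 0.0000 + 6.2225) = (6.2225, 6.2225)
link 1: phi[1] = 45 + 90 = 135 deg
  cos(135 deg) = -0.7071, sin(135 deg) = 0.7071
  joint[2] = (6.2225, 6.2225) + 6.7 * (-0.7071, 0.7071) = (6.2225 + -4.7376, 6.2225 + 4.7376) = (1.4849, 10.9602)
link 2: phi[2] = 45 + 90 + 150 = 285 deg
  cos(285 deg) = 0.2588, sin(285 deg) = -0.9659
  joint[3] = (1.4849, 10.9602) + 8.4 * (0.2588, -0.9659) = (1.4849 + 2.1741, 10.9602 + -8.1138) = (3.6590, 2.8464)
link 3: phi[3] = 45 + 90 + 150 + -40 = 245 deg
  cos(245 deg) = -0.4226, sin(245 deg) = -0.9063
  joint[4] = (3.6590, 2.8464) + 8.3 * (-0.4226, -0.9063) = (3.6590 + -3.5077, 2.8464 + -7.5224) = (0.1513, -4.6760)
End effector: (0.1513, -4.6760)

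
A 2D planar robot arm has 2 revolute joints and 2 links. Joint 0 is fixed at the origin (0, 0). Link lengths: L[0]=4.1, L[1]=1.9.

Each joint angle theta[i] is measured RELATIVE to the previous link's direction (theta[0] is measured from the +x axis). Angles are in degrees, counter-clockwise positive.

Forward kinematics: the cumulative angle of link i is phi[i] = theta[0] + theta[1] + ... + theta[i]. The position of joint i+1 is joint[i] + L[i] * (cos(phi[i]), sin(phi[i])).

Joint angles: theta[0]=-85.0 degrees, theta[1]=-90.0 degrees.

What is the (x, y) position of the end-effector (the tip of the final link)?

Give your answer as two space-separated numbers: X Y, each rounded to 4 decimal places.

Answer: -1.5354 -4.2500

Derivation:
joint[0] = (0.0000, 0.0000)  (base)
link 0: phi[0] = -85 = -85 deg
  cos(-85 deg) = 0.0872, sin(-85 deg) = -0.9962
  joint[1] = (0.0000, 0.0000) + 4.1 * (0.0872, -0.9962) = (0.0000 + 0.3573, 0.0000 + -4.0844) = (0.3573, -4.0844)
link 1: phi[1] = -85 + -90 = -175 deg
  cos(-175 deg) = -0.9962, sin(-175 deg) = -0.0872
  joint[2] = (0.3573, -4.0844) + 1.9 * (-0.9962, -0.0872) = (0.3573 + -1.8928, -4.0844 + -0.1656) = (-1.5354, -4.2500)
End effector: (-1.5354, -4.2500)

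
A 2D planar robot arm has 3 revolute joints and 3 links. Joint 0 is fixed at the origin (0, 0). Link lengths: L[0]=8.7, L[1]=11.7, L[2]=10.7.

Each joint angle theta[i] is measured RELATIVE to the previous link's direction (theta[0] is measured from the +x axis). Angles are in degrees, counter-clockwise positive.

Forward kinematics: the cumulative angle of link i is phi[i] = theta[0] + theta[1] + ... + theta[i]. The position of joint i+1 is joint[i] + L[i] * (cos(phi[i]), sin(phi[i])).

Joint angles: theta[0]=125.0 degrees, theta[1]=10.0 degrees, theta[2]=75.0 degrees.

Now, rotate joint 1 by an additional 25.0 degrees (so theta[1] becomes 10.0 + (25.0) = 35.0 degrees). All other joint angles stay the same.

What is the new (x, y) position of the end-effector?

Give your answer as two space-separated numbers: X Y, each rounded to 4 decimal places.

Answer: -22.1218 2.3633

Derivation:
joint[0] = (0.0000, 0.0000)  (base)
link 0: phi[0] = 125 = 125 deg
  cos(125 deg) = -0.5736, sin(125 deg) = 0.8192
  joint[1] = (0.0000, 0.0000) + 8.7 * (-0.5736, 0.8192) = (0.0000 + -4.9901, 0.0000 + 7.1266) = (-4.9901, 7.1266)
link 1: phi[1] = 125 + 35 = 160 deg
  cos(160 deg) = -0.9397, sin(160 deg) = 0.3420
  joint[2] = (-4.9901, 7.1266) + 11.7 * (-0.9397, 0.3420) = (-4.9901 + -10.9944, 7.1266 + 4.0016) = (-15.9845, 11.1283)
link 2: phi[2] = 125 + 35 + 75 = 235 deg
  cos(235 deg) = -0.5736, sin(235 deg) = -0.8192
  joint[3] = (-15.9845, 11.1283) + 10.7 * (-0.5736, -0.8192) = (-15.9845 + -6.1373, 11.1283 + -8.7649) = (-22.1218, 2.3633)
End effector: (-22.1218, 2.3633)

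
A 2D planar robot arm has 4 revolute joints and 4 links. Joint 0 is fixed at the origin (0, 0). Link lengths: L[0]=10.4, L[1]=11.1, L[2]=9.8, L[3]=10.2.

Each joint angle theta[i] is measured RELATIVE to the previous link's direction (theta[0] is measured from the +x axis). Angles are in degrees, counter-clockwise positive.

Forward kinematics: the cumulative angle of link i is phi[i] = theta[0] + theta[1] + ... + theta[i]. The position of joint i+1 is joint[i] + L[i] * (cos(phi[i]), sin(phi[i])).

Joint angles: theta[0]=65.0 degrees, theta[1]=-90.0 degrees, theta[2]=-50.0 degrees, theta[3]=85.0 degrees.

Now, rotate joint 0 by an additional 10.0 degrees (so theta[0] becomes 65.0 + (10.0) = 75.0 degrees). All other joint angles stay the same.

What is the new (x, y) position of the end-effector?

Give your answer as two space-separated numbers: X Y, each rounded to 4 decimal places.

joint[0] = (0.0000, 0.0000)  (base)
link 0: phi[0] = 75 = 75 deg
  cos(75 deg) = 0.2588, sin(75 deg) = 0.9659
  joint[1] = (0.0000, 0.0000) + 10.4 * (0.2588, 0.9659) = (0.0000 + 2.6917, 0.0000 + 10.0456) = (2.6917, 10.0456)
link 1: phi[1] = 75 + -90 = -15 deg
  cos(-15 deg) = 0.9659, sin(-15 deg) = -0.2588
  joint[2] = (2.6917, 10.0456) + 11.1 * (0.9659, -0.2588) = (2.6917 + 10.7218, 10.0456 + -2.8729) = (13.4135, 7.1727)
link 2: phi[2] = 75 + -90 + -50 = -65 deg
  cos(-65 deg) = 0.4226, sin(-65 deg) = -0.9063
  joint[3] = (13.4135, 7.1727) + 9.8 * (0.4226, -0.9063) = (13.4135 + 4.1417, 7.1727 + -8.8818) = (17.5552, -1.7091)
link 3: phi[3] = 75 + -90 + -50 + 85 = 20 deg
  cos(20 deg) = 0.9397, sin(20 deg) = 0.3420
  joint[4] = (17.5552, -1.7091) + 10.2 * (0.9397, 0.3420) = (17.5552 + 9.5849, -1.7091 + 3.4886) = (27.1400, 1.7795)
End effector: (27.1400, 1.7795)

Answer: 27.1400 1.7795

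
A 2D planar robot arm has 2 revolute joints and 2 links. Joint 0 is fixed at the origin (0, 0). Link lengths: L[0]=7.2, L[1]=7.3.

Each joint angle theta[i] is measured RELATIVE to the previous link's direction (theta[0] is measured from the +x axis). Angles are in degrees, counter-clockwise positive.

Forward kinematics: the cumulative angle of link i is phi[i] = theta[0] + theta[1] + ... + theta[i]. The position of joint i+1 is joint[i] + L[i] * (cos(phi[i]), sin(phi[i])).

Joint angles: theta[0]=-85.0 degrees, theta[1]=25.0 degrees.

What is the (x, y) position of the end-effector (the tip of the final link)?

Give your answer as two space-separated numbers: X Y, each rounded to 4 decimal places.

Answer: 4.2775 -13.4946

Derivation:
joint[0] = (0.0000, 0.0000)  (base)
link 0: phi[0] = -85 = -85 deg
  cos(-85 deg) = 0.0872, sin(-85 deg) = -0.9962
  joint[1] = (0.0000, 0.0000) + 7.2 * (0.0872, -0.9962) = (0.0000 + 0.6275, 0.0000 + -7.1726) = (0.6275, -7.1726)
link 1: phi[1] = -85 + 25 = -60 deg
  cos(-60 deg) = 0.5000, sin(-60 deg) = -0.8660
  joint[2] = (0.6275, -7.1726) + 7.3 * (0.5000, -0.8660) = (0.6275 + 3.6500, -7.1726 + -6.3220) = (4.2775, -13.4946)
End effector: (4.2775, -13.4946)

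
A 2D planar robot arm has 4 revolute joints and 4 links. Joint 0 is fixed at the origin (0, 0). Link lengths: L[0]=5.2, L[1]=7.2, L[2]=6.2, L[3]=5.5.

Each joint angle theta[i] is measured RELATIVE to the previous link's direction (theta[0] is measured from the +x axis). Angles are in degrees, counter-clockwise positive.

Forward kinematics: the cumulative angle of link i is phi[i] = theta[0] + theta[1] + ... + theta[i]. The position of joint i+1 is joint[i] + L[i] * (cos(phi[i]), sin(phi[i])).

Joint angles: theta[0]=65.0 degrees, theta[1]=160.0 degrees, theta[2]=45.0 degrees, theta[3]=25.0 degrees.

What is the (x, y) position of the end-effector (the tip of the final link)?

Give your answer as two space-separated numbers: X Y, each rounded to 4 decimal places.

joint[0] = (0.0000, 0.0000)  (base)
link 0: phi[0] = 65 = 65 deg
  cos(65 deg) = 0.4226, sin(65 deg) = 0.9063
  joint[1] = (0.0000, 0.0000) + 5.2 * (0.4226, 0.9063) = (0.0000 + 2.1976, 0.0000 + 4.7128) = (2.1976, 4.7128)
link 1: phi[1] = 65 + 160 = 225 deg
  cos(225 deg) = -0.7071, sin(225 deg) = -0.7071
  joint[2] = (2.1976, 4.7128) + 7.2 * (-0.7071, -0.7071) = (2.1976 + -5.0912, 4.7128 + -5.0912) = (-2.8936, -0.3784)
link 2: phi[2] = 65 + 160 + 45 = 270 deg
  cos(270 deg) = -0.0000, sin(270 deg) = -1.0000
  joint[3] = (-2.8936, -0.3784) + 6.2 * (-0.0000, -1.0000) = (-2.8936 + -0.0000, -0.3784 + -6.2000) = (-2.8936, -6.5784)
link 3: phi[3] = 65 + 160 + 45 + 25 = 295 deg
  cos(295 deg) = 0.4226, sin(295 deg) = -0.9063
  joint[4] = (-2.8936, -6.5784) + 5.5 * (0.4226, -0.9063) = (-2.8936 + 2.3244, -6.5784 + -4.9847) = (-0.5692, -11.5631)
End effector: (-0.5692, -11.5631)

Answer: -0.5692 -11.5631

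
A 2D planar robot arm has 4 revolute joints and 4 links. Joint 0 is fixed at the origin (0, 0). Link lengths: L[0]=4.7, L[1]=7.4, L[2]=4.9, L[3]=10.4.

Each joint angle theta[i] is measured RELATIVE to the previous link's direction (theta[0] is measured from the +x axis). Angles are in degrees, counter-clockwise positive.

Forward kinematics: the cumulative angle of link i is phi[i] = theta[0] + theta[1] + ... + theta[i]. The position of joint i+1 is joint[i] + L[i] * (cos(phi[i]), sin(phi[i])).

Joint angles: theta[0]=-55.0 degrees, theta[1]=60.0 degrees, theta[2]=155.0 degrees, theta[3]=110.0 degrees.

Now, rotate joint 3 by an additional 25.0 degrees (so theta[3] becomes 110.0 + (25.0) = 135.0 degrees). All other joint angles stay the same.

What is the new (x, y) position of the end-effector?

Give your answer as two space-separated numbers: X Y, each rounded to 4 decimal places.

joint[0] = (0.0000, 0.0000)  (base)
link 0: phi[0] = -55 = -55 deg
  cos(-55 deg) = 0.5736, sin(-55 deg) = -0.8192
  joint[1] = (0.0000, 0.0000) + 4.7 * (0.5736, -0.8192) = (0.0000 + 2.6958, 0.0000 + -3.8500) = (2.6958, -3.8500)
link 1: phi[1] = -55 + 60 = 5 deg
  cos(5 deg) = 0.9962, sin(5 deg) = 0.0872
  joint[2] = (2.6958, -3.8500) + 7.4 * (0.9962, 0.0872) = (2.6958 + 7.3718, -3.8500 + 0.6450) = (10.0677, -3.2051)
link 2: phi[2] = -55 + 60 + 155 = 160 deg
  cos(160 deg) = -0.9397, sin(160 deg) = 0.3420
  joint[3] = (10.0677, -3.2051) + 4.9 * (-0.9397, 0.3420) = (10.0677 + -4.6045, -3.2051 + 1.6759) = (5.4632, -1.5292)
link 3: phi[3] = -55 + 60 + 155 + 135 = 295 deg
  cos(295 deg) = 0.4226, sin(295 deg) = -0.9063
  joint[4] = (5.4632, -1.5292) + 10.4 * (0.4226, -0.9063) = (5.4632 + 4.3952, -1.5292 + -9.4256) = (9.8584, -10.9548)
End effector: (9.8584, -10.9548)

Answer: 9.8584 -10.9548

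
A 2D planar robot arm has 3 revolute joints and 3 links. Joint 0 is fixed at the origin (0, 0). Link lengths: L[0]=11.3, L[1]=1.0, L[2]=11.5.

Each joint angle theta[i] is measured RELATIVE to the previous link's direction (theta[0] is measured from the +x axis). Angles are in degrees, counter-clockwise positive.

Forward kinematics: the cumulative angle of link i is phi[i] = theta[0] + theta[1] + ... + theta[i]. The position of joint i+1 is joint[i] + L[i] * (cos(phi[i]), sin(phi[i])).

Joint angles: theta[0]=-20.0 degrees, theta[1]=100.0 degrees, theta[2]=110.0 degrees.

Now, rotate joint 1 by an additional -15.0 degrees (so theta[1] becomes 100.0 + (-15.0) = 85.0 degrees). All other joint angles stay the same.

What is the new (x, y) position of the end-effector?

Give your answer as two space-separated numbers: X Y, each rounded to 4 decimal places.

Answer: -0.4151 -1.9562

Derivation:
joint[0] = (0.0000, 0.0000)  (base)
link 0: phi[0] = -20 = -20 deg
  cos(-20 deg) = 0.9397, sin(-20 deg) = -0.3420
  joint[1] = (0.0000, 0.0000) + 11.3 * (0.9397, -0.3420) = (0.0000 + 10.6185, 0.0000 + -3.8648) = (10.6185, -3.8648)
link 1: phi[1] = -20 + 85 = 65 deg
  cos(65 deg) = 0.4226, sin(65 deg) = 0.9063
  joint[2] = (10.6185, -3.8648) + 1 * (0.4226, 0.9063) = (10.6185 + 0.4226, -3.8648 + 0.9063) = (11.0411, -2.9585)
link 2: phi[2] = -20 + 85 + 110 = 175 deg
  cos(175 deg) = -0.9962, sin(175 deg) = 0.0872
  joint[3] = (11.0411, -2.9585) + 11.5 * (-0.9962, 0.0872) = (11.0411 + -11.4562, -2.9585 + 1.0023) = (-0.4151, -1.9562)
End effector: (-0.4151, -1.9562)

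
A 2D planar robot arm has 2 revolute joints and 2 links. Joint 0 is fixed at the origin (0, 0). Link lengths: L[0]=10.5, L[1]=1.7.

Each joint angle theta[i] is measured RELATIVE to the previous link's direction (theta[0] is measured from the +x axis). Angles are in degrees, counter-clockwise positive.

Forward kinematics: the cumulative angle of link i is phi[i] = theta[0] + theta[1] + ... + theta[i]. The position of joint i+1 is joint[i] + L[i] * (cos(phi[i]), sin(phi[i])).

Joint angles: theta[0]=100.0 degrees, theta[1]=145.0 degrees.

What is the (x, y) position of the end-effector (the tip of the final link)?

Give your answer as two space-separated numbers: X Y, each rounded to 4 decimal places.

Answer: -2.5418 8.7998

Derivation:
joint[0] = (0.0000, 0.0000)  (base)
link 0: phi[0] = 100 = 100 deg
  cos(100 deg) = -0.1736, sin(100 deg) = 0.9848
  joint[1] = (0.0000, 0.0000) + 10.5 * (-0.1736, 0.9848) = (0.0000 + -1.8233, 0.0000 + 10.3405) = (-1.8233, 10.3405)
link 1: phi[1] = 100 + 145 = 245 deg
  cos(245 deg) = -0.4226, sin(245 deg) = -0.9063
  joint[2] = (-1.8233, 10.3405) + 1.7 * (-0.4226, -0.9063) = (-1.8233 + -0.7185, 10.3405 + -1.5407) = (-2.5418, 8.7998)
End effector: (-2.5418, 8.7998)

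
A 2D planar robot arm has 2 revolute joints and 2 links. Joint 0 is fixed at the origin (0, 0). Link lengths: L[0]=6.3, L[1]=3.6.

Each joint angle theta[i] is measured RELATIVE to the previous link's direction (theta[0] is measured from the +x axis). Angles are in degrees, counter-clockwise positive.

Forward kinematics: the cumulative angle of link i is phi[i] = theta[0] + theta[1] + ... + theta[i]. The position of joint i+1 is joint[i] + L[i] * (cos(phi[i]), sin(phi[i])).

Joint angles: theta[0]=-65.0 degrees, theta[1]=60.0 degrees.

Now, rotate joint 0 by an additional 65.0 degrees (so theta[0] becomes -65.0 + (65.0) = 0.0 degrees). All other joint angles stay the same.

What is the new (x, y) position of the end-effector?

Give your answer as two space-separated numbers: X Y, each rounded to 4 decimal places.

joint[0] = (0.0000, 0.0000)  (base)
link 0: phi[0] = 0 = 0 deg
  cos(0 deg) = 1.0000, sin(0 deg) = 0.0000
  joint[1] = (0.0000, 0.0000) + 6.3 * (1.0000, 0.0000) = (0.0000 + 6.3000, 0.0000 + 0.0000) = (6.3000, 0.0000)
link 1: phi[1] = 0 + 60 = 60 deg
  cos(60 deg) = 0.5000, sin(60 deg) = 0.8660
  joint[2] = (6.3000, 0.0000) + 3.6 * (0.5000, 0.8660) = (6.3000 + 1.8000, 0.0000 + 3.1177) = (8.1000, 3.1177)
End effector: (8.1000, 3.1177)

Answer: 8.1000 3.1177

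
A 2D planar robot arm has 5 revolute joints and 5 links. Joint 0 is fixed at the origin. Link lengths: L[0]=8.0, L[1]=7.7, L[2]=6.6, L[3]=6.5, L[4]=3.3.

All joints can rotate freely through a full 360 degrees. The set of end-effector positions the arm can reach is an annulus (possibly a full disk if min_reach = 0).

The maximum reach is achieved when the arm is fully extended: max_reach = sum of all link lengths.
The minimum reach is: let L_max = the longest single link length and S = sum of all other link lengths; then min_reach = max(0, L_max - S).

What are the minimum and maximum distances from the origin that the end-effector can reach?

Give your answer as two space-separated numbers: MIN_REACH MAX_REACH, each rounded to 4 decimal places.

Answer: 0.0000 32.1000

Derivation:
Link lengths: [8.0, 7.7, 6.6, 6.5, 3.3]
max_reach = 8 + 7.7 + 6.6 + 6.5 + 3.3 = 32.1
L_max = max([8.0, 7.7, 6.6, 6.5, 3.3]) = 8
S (sum of others) = 32.1 - 8 = 24.1
min_reach = max(0, 8 - 24.1) = max(0, -16.1) = 0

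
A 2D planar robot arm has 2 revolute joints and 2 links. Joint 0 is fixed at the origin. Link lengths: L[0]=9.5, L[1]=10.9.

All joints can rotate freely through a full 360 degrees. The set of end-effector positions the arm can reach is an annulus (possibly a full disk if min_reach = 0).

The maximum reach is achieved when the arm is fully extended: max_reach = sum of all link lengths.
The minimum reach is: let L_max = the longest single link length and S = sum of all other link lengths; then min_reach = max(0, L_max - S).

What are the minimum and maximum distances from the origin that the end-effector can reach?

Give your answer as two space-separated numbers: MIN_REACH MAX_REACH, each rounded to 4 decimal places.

Link lengths: [9.5, 10.9]
max_reach = 9.5 + 10.9 = 20.4
L_max = max([9.5, 10.9]) = 10.9
S (sum of others) = 20.4 - 10.9 = 9.5
min_reach = max(0, 10.9 - 9.5) = max(0, 1.4) = 1.4

Answer: 1.4000 20.4000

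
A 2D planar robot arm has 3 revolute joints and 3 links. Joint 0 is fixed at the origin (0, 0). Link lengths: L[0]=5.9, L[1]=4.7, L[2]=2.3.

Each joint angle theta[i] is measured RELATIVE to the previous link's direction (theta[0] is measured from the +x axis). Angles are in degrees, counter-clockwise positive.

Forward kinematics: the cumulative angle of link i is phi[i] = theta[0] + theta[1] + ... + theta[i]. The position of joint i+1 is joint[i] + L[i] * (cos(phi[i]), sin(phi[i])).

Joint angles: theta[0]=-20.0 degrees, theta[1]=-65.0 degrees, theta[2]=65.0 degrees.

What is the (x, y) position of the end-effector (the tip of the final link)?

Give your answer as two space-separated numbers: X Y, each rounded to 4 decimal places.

joint[0] = (0.0000, 0.0000)  (base)
link 0: phi[0] = -20 = -20 deg
  cos(-20 deg) = 0.9397, sin(-20 deg) = -0.3420
  joint[1] = (0.0000, 0.0000) + 5.9 * (0.9397, -0.3420) = (0.0000 + 5.5442, 0.0000 + -2.0179) = (5.5442, -2.0179)
link 1: phi[1] = -20 + -65 = -85 deg
  cos(-85 deg) = 0.0872, sin(-85 deg) = -0.9962
  joint[2] = (5.5442, -2.0179) + 4.7 * (0.0872, -0.9962) = (5.5442 + 0.4096, -2.0179 + -4.6821) = (5.9538, -6.7000)
link 2: phi[2] = -20 + -65 + 65 = -20 deg
  cos(-20 deg) = 0.9397, sin(-20 deg) = -0.3420
  joint[3] = (5.9538, -6.7000) + 2.3 * (0.9397, -0.3420) = (5.9538 + 2.1613, -6.7000 + -0.7866) = (8.1151, -7.4867)
End effector: (8.1151, -7.4867)

Answer: 8.1151 -7.4867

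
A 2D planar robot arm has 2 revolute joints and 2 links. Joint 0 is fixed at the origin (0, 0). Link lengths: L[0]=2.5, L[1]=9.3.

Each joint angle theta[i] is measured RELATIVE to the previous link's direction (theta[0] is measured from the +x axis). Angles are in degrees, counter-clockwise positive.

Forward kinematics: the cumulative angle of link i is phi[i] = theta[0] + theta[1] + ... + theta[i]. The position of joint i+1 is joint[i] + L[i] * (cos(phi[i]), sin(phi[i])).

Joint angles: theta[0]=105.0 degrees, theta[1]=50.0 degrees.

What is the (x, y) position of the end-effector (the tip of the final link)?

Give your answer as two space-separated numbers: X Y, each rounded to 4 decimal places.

Answer: -9.0757 6.3452

Derivation:
joint[0] = (0.0000, 0.0000)  (base)
link 0: phi[0] = 105 = 105 deg
  cos(105 deg) = -0.2588, sin(105 deg) = 0.9659
  joint[1] = (0.0000, 0.0000) + 2.5 * (-0.2588, 0.9659) = (0.0000 + -0.6470, 0.0000 + 2.4148) = (-0.6470, 2.4148)
link 1: phi[1] = 105 + 50 = 155 deg
  cos(155 deg) = -0.9063, sin(155 deg) = 0.4226
  joint[2] = (-0.6470, 2.4148) + 9.3 * (-0.9063, 0.4226) = (-0.6470 + -8.4287, 2.4148 + 3.9303) = (-9.0757, 6.3452)
End effector: (-9.0757, 6.3452)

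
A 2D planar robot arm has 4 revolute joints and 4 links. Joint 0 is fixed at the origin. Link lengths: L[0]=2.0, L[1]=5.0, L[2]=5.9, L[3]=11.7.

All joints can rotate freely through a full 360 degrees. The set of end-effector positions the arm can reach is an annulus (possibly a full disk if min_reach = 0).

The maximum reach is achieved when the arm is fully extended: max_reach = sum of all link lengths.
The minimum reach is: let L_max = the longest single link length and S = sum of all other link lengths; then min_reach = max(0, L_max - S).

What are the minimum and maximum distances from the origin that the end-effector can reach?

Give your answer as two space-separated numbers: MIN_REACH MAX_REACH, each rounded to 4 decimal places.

Link lengths: [2.0, 5.0, 5.9, 11.7]
max_reach = 2 + 5 + 5.9 + 11.7 = 24.6
L_max = max([2.0, 5.0, 5.9, 11.7]) = 11.7
S (sum of others) = 24.6 - 11.7 = 12.9
min_reach = max(0, 11.7 - 12.9) = max(0, -1.2) = 0

Answer: 0.0000 24.6000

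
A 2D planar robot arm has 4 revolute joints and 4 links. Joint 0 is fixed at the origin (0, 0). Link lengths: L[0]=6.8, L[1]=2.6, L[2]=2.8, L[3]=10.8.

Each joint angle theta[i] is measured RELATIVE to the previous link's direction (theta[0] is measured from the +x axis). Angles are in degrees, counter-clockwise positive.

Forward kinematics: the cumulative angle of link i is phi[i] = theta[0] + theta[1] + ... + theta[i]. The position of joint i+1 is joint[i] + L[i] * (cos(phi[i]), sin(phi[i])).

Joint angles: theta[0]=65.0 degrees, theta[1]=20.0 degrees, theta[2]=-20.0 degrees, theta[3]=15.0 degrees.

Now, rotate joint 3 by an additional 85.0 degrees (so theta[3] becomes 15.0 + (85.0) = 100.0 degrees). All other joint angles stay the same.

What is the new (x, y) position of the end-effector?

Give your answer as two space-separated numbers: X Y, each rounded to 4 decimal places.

joint[0] = (0.0000, 0.0000)  (base)
link 0: phi[0] = 65 = 65 deg
  cos(65 deg) = 0.4226, sin(65 deg) = 0.9063
  joint[1] = (0.0000, 0.0000) + 6.8 * (0.4226, 0.9063) = (0.0000 + 2.8738, 0.0000 + 6.1629) = (2.8738, 6.1629)
link 1: phi[1] = 65 + 20 = 85 deg
  cos(85 deg) = 0.0872, sin(85 deg) = 0.9962
  joint[2] = (2.8738, 6.1629) + 2.6 * (0.0872, 0.9962) = (2.8738 + 0.2266, 6.1629 + 2.5901) = (3.1004, 8.7530)
link 2: phi[2] = 65 + 20 + -20 = 65 deg
  cos(65 deg) = 0.4226, sin(65 deg) = 0.9063
  joint[3] = (3.1004, 8.7530) + 2.8 * (0.4226, 0.9063) = (3.1004 + 1.1833, 8.7530 + 2.5377) = (4.2837, 11.2907)
link 3: phi[3] = 65 + 20 + -20 + 100 = 165 deg
  cos(165 deg) = -0.9659, sin(165 deg) = 0.2588
  joint[4] = (4.2837, 11.2907) + 10.8 * (-0.9659, 0.2588) = (4.2837 + -10.4320, 11.2907 + 2.7952) = (-6.1483, 14.0859)
End effector: (-6.1483, 14.0859)

Answer: -6.1483 14.0859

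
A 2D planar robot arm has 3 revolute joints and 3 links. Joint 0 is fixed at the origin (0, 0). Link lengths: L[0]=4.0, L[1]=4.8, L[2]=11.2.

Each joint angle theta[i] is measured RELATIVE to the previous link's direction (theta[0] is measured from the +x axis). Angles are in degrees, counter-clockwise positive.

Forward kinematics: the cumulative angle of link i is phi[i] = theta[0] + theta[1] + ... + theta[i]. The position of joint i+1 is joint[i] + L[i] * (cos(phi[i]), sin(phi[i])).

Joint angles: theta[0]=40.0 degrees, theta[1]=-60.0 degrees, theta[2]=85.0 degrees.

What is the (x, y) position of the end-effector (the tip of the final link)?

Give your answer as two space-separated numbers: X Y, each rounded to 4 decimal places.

joint[0] = (0.0000, 0.0000)  (base)
link 0: phi[0] = 40 = 40 deg
  cos(40 deg) = 0.7660, sin(40 deg) = 0.6428
  joint[1] = (0.0000, 0.0000) + 4 * (0.7660, 0.6428) = (0.0000 + 3.0642, 0.0000 + 2.5712) = (3.0642, 2.5712)
link 1: phi[1] = 40 + -60 = -20 deg
  cos(-20 deg) = 0.9397, sin(-20 deg) = -0.3420
  joint[2] = (3.0642, 2.5712) + 4.8 * (0.9397, -0.3420) = (3.0642 + 4.5105, 2.5712 + -1.6417) = (7.5747, 0.9295)
link 2: phi[2] = 40 + -60 + 85 = 65 deg
  cos(65 deg) = 0.4226, sin(65 deg) = 0.9063
  joint[3] = (7.5747, 0.9295) + 11.2 * (0.4226, 0.9063) = (7.5747 + 4.7333, 0.9295 + 10.1506) = (12.3080, 11.0801)
End effector: (12.3080, 11.0801)

Answer: 12.3080 11.0801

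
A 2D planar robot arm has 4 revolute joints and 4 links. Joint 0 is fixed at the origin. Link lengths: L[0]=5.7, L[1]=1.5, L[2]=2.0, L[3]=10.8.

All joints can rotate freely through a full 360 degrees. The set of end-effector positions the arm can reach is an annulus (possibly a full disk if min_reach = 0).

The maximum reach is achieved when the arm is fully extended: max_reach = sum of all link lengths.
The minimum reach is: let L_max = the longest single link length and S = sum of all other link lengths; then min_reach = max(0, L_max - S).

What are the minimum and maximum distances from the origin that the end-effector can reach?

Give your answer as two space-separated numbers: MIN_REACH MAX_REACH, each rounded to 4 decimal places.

Link lengths: [5.7, 1.5, 2.0, 10.8]
max_reach = 5.7 + 1.5 + 2 + 10.8 = 20
L_max = max([5.7, 1.5, 2.0, 10.8]) = 10.8
S (sum of others) = 20 - 10.8 = 9.2
min_reach = max(0, 10.8 - 9.2) = max(0, 1.6) = 1.6

Answer: 1.6000 20.0000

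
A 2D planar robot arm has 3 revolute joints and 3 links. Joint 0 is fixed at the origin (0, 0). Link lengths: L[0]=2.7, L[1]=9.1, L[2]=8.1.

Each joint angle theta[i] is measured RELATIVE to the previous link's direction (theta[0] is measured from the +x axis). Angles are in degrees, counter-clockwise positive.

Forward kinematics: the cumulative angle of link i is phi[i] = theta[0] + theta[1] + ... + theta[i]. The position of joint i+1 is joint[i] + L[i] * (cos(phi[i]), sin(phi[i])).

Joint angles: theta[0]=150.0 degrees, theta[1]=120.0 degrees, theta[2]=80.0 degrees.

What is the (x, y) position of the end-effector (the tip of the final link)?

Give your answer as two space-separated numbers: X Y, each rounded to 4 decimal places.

joint[0] = (0.0000, 0.0000)  (base)
link 0: phi[0] = 150 = 150 deg
  cos(150 deg) = -0.8660, sin(150 deg) = 0.5000
  joint[1] = (0.0000, 0.0000) + 2.7 * (-0.8660, 0.5000) = (0.0000 + -2.3383, 0.0000 + 1.3500) = (-2.3383, 1.3500)
link 1: phi[1] = 150 + 120 = 270 deg
  cos(270 deg) = -0.0000, sin(270 deg) = -1.0000
  joint[2] = (-2.3383, 1.3500) + 9.1 * (-0.0000, -1.0000) = (-2.3383 + -0.0000, 1.3500 + -9.1000) = (-2.3383, -7.7500)
link 2: phi[2] = 150 + 120 + 80 = 350 deg
  cos(350 deg) = 0.9848, sin(350 deg) = -0.1736
  joint[3] = (-2.3383, -7.7500) + 8.1 * (0.9848, -0.1736) = (-2.3383 + 7.9769, -7.7500 + -1.4066) = (5.6387, -9.1566)
End effector: (5.6387, -9.1566)

Answer: 5.6387 -9.1566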